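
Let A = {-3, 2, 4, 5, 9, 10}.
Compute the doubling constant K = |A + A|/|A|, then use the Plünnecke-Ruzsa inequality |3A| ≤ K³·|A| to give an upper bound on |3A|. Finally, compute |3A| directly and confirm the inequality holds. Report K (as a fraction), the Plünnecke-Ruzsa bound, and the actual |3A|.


|A| = 6.
Step 1: Compute A + A by enumerating all 36 pairs.
A + A = {-6, -1, 1, 2, 4, 6, 7, 8, 9, 10, 11, 12, 13, 14, 15, 18, 19, 20}, so |A + A| = 18.
Step 2: Doubling constant K = |A + A|/|A| = 18/6 = 18/6 ≈ 3.0000.
Step 3: Plünnecke-Ruzsa gives |3A| ≤ K³·|A| = (3.0000)³ · 6 ≈ 162.0000.
Step 4: Compute 3A = A + A + A directly by enumerating all triples (a,b,c) ∈ A³; |3A| = 32.
Step 5: Check 32 ≤ 162.0000? Yes ✓.

K = 18/6, Plünnecke-Ruzsa bound K³|A| ≈ 162.0000, |3A| = 32, inequality holds.


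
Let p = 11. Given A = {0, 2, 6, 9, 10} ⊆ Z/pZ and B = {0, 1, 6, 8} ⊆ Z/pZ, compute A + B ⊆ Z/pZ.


Work in Z/11Z: reduce every sum a + b modulo 11.
Enumerate all 20 pairs:
a = 0: 0+0=0, 0+1=1, 0+6=6, 0+8=8
a = 2: 2+0=2, 2+1=3, 2+6=8, 2+8=10
a = 6: 6+0=6, 6+1=7, 6+6=1, 6+8=3
a = 9: 9+0=9, 9+1=10, 9+6=4, 9+8=6
a = 10: 10+0=10, 10+1=0, 10+6=5, 10+8=7
Distinct residues collected: {0, 1, 2, 3, 4, 5, 6, 7, 8, 9, 10}
|A + B| = 11 (out of 11 total residues).

A + B = {0, 1, 2, 3, 4, 5, 6, 7, 8, 9, 10}


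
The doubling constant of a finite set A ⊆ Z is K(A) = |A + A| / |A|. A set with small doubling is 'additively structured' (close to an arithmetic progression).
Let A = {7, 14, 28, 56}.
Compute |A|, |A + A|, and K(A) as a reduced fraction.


|A| = 4.
Compute A + A by enumerating all 16 pairs.
A + A = {14, 21, 28, 35, 42, 56, 63, 70, 84, 112}, so |A + A| = 10.
K = |A + A| / |A| = 10/4 = 5/2 ≈ 2.5000.
Reference: AP of size 4 gives K = 7/4 ≈ 1.7500; a fully generic set of size 4 gives K ≈ 2.5000.

|A| = 4, |A + A| = 10, K = 10/4 = 5/2.


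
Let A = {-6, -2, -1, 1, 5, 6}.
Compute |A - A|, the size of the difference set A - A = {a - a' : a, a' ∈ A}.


A - A = {a - a' : a, a' ∈ A}; |A| = 6.
Bounds: 2|A|-1 ≤ |A - A| ≤ |A|² - |A| + 1, i.e. 11 ≤ |A - A| ≤ 31.
Note: 0 ∈ A - A always (from a - a). The set is symmetric: if d ∈ A - A then -d ∈ A - A.
Enumerate nonzero differences d = a - a' with a > a' (then include -d):
Positive differences: {1, 2, 3, 4, 5, 6, 7, 8, 11, 12}
Full difference set: {0} ∪ (positive diffs) ∪ (negative diffs).
|A - A| = 1 + 2·10 = 21 (matches direct enumeration: 21).

|A - A| = 21


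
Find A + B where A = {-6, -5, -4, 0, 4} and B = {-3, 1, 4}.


A + B = {a + b : a ∈ A, b ∈ B}.
Enumerate all |A|·|B| = 5·3 = 15 pairs (a, b) and collect distinct sums.
a = -6: -6+-3=-9, -6+1=-5, -6+4=-2
a = -5: -5+-3=-8, -5+1=-4, -5+4=-1
a = -4: -4+-3=-7, -4+1=-3, -4+4=0
a = 0: 0+-3=-3, 0+1=1, 0+4=4
a = 4: 4+-3=1, 4+1=5, 4+4=8
Collecting distinct sums: A + B = {-9, -8, -7, -5, -4, -3, -2, -1, 0, 1, 4, 5, 8}
|A + B| = 13

A + B = {-9, -8, -7, -5, -4, -3, -2, -1, 0, 1, 4, 5, 8}


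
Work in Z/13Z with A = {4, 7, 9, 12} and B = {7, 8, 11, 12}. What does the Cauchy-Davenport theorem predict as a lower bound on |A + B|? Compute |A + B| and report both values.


Cauchy-Davenport: |A + B| ≥ min(p, |A| + |B| - 1) for A, B nonempty in Z/pZ.
|A| = 4, |B| = 4, p = 13.
CD lower bound = min(13, 4 + 4 - 1) = min(13, 7) = 7.
Compute A + B mod 13 directly:
a = 4: 4+7=11, 4+8=12, 4+11=2, 4+12=3
a = 7: 7+7=1, 7+8=2, 7+11=5, 7+12=6
a = 9: 9+7=3, 9+8=4, 9+11=7, 9+12=8
a = 12: 12+7=6, 12+8=7, 12+11=10, 12+12=11
A + B = {1, 2, 3, 4, 5, 6, 7, 8, 10, 11, 12}, so |A + B| = 11.
Verify: 11 ≥ 7? Yes ✓.

CD lower bound = 7, actual |A + B| = 11.


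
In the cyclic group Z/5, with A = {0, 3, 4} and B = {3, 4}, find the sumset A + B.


Work in Z/5Z: reduce every sum a + b modulo 5.
Enumerate all 6 pairs:
a = 0: 0+3=3, 0+4=4
a = 3: 3+3=1, 3+4=2
a = 4: 4+3=2, 4+4=3
Distinct residues collected: {1, 2, 3, 4}
|A + B| = 4 (out of 5 total residues).

A + B = {1, 2, 3, 4}


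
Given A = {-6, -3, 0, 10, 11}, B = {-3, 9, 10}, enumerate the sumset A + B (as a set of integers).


A + B = {a + b : a ∈ A, b ∈ B}.
Enumerate all |A|·|B| = 5·3 = 15 pairs (a, b) and collect distinct sums.
a = -6: -6+-3=-9, -6+9=3, -6+10=4
a = -3: -3+-3=-6, -3+9=6, -3+10=7
a = 0: 0+-3=-3, 0+9=9, 0+10=10
a = 10: 10+-3=7, 10+9=19, 10+10=20
a = 11: 11+-3=8, 11+9=20, 11+10=21
Collecting distinct sums: A + B = {-9, -6, -3, 3, 4, 6, 7, 8, 9, 10, 19, 20, 21}
|A + B| = 13

A + B = {-9, -6, -3, 3, 4, 6, 7, 8, 9, 10, 19, 20, 21}


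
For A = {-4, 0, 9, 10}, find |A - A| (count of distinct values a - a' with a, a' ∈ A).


A - A = {a - a' : a, a' ∈ A}; |A| = 4.
Bounds: 2|A|-1 ≤ |A - A| ≤ |A|² - |A| + 1, i.e. 7 ≤ |A - A| ≤ 13.
Note: 0 ∈ A - A always (from a - a). The set is symmetric: if d ∈ A - A then -d ∈ A - A.
Enumerate nonzero differences d = a - a' with a > a' (then include -d):
Positive differences: {1, 4, 9, 10, 13, 14}
Full difference set: {0} ∪ (positive diffs) ∪ (negative diffs).
|A - A| = 1 + 2·6 = 13 (matches direct enumeration: 13).

|A - A| = 13


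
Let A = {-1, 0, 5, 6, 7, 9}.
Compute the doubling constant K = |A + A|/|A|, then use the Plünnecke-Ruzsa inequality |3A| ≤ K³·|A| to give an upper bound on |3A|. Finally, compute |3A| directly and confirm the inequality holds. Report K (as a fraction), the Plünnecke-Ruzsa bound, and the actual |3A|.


|A| = 6.
Step 1: Compute A + A by enumerating all 36 pairs.
A + A = {-2, -1, 0, 4, 5, 6, 7, 8, 9, 10, 11, 12, 13, 14, 15, 16, 18}, so |A + A| = 17.
Step 2: Doubling constant K = |A + A|/|A| = 17/6 = 17/6 ≈ 2.8333.
Step 3: Plünnecke-Ruzsa gives |3A| ≤ K³·|A| = (2.8333)³ · 6 ≈ 136.4722.
Step 4: Compute 3A = A + A + A directly by enumerating all triples (a,b,c) ∈ A³; |3A| = 28.
Step 5: Check 28 ≤ 136.4722? Yes ✓.

K = 17/6, Plünnecke-Ruzsa bound K³|A| ≈ 136.4722, |3A| = 28, inequality holds.


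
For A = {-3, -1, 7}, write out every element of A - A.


A - A = {a - a' : a, a' ∈ A}.
Compute a - a' for each ordered pair (a, a'):
a = -3: -3--3=0, -3--1=-2, -3-7=-10
a = -1: -1--3=2, -1--1=0, -1-7=-8
a = 7: 7--3=10, 7--1=8, 7-7=0
Collecting distinct values (and noting 0 appears from a-a):
A - A = {-10, -8, -2, 0, 2, 8, 10}
|A - A| = 7

A - A = {-10, -8, -2, 0, 2, 8, 10}


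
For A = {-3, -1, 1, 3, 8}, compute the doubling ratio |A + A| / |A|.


|A| = 5.
Compute A + A by enumerating all 25 pairs.
A + A = {-6, -4, -2, 0, 2, 4, 5, 6, 7, 9, 11, 16}, so |A + A| = 12.
K = |A + A| / |A| = 12/5 (already in lowest terms) ≈ 2.4000.
Reference: AP of size 5 gives K = 9/5 ≈ 1.8000; a fully generic set of size 5 gives K ≈ 3.0000.

|A| = 5, |A + A| = 12, K = 12/5.


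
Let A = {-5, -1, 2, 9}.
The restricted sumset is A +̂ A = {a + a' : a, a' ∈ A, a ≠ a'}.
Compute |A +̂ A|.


Restricted sumset: A +̂ A = {a + a' : a ∈ A, a' ∈ A, a ≠ a'}.
Equivalently, take A + A and drop any sum 2a that is achievable ONLY as a + a for a ∈ A (i.e. sums representable only with equal summands).
Enumerate pairs (a, a') with a < a' (symmetric, so each unordered pair gives one sum; this covers all a ≠ a'):
  -5 + -1 = -6
  -5 + 2 = -3
  -5 + 9 = 4
  -1 + 2 = 1
  -1 + 9 = 8
  2 + 9 = 11
Collected distinct sums: {-6, -3, 1, 4, 8, 11}
|A +̂ A| = 6
(Reference bound: |A +̂ A| ≥ 2|A| - 3 for |A| ≥ 2, with |A| = 4 giving ≥ 5.)

|A +̂ A| = 6


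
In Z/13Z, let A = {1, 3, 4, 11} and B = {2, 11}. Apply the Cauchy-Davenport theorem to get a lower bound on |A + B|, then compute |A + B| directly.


Cauchy-Davenport: |A + B| ≥ min(p, |A| + |B| - 1) for A, B nonempty in Z/pZ.
|A| = 4, |B| = 2, p = 13.
CD lower bound = min(13, 4 + 2 - 1) = min(13, 5) = 5.
Compute A + B mod 13 directly:
a = 1: 1+2=3, 1+11=12
a = 3: 3+2=5, 3+11=1
a = 4: 4+2=6, 4+11=2
a = 11: 11+2=0, 11+11=9
A + B = {0, 1, 2, 3, 5, 6, 9, 12}, so |A + B| = 8.
Verify: 8 ≥ 5? Yes ✓.

CD lower bound = 5, actual |A + B| = 8.


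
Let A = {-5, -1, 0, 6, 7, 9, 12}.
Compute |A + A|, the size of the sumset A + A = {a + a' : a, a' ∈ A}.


A + A = {a + a' : a, a' ∈ A}; |A| = 7.
General bounds: 2|A| - 1 ≤ |A + A| ≤ |A|(|A|+1)/2, i.e. 13 ≤ |A + A| ≤ 28.
Lower bound 2|A|-1 is attained iff A is an arithmetic progression.
Enumerate sums a + a' for a ≤ a' (symmetric, so this suffices):
a = -5: -5+-5=-10, -5+-1=-6, -5+0=-5, -5+6=1, -5+7=2, -5+9=4, -5+12=7
a = -1: -1+-1=-2, -1+0=-1, -1+6=5, -1+7=6, -1+9=8, -1+12=11
a = 0: 0+0=0, 0+6=6, 0+7=7, 0+9=9, 0+12=12
a = 6: 6+6=12, 6+7=13, 6+9=15, 6+12=18
a = 7: 7+7=14, 7+9=16, 7+12=19
a = 9: 9+9=18, 9+12=21
a = 12: 12+12=24
Distinct sums: {-10, -6, -5, -2, -1, 0, 1, 2, 4, 5, 6, 7, 8, 9, 11, 12, 13, 14, 15, 16, 18, 19, 21, 24}
|A + A| = 24

|A + A| = 24


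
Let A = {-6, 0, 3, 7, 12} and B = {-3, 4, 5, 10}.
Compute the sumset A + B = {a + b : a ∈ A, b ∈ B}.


A + B = {a + b : a ∈ A, b ∈ B}.
Enumerate all |A|·|B| = 5·4 = 20 pairs (a, b) and collect distinct sums.
a = -6: -6+-3=-9, -6+4=-2, -6+5=-1, -6+10=4
a = 0: 0+-3=-3, 0+4=4, 0+5=5, 0+10=10
a = 3: 3+-3=0, 3+4=7, 3+5=8, 3+10=13
a = 7: 7+-3=4, 7+4=11, 7+5=12, 7+10=17
a = 12: 12+-3=9, 12+4=16, 12+5=17, 12+10=22
Collecting distinct sums: A + B = {-9, -3, -2, -1, 0, 4, 5, 7, 8, 9, 10, 11, 12, 13, 16, 17, 22}
|A + B| = 17

A + B = {-9, -3, -2, -1, 0, 4, 5, 7, 8, 9, 10, 11, 12, 13, 16, 17, 22}


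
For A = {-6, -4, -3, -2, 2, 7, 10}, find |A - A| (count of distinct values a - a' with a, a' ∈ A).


A - A = {a - a' : a, a' ∈ A}; |A| = 7.
Bounds: 2|A|-1 ≤ |A - A| ≤ |A|² - |A| + 1, i.e. 13 ≤ |A - A| ≤ 43.
Note: 0 ∈ A - A always (from a - a). The set is symmetric: if d ∈ A - A then -d ∈ A - A.
Enumerate nonzero differences d = a - a' with a > a' (then include -d):
Positive differences: {1, 2, 3, 4, 5, 6, 8, 9, 10, 11, 12, 13, 14, 16}
Full difference set: {0} ∪ (positive diffs) ∪ (negative diffs).
|A - A| = 1 + 2·14 = 29 (matches direct enumeration: 29).

|A - A| = 29


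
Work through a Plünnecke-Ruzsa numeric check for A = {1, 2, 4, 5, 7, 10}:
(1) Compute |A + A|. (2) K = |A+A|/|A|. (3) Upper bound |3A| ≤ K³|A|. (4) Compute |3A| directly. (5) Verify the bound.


|A| = 6.
Step 1: Compute A + A by enumerating all 36 pairs.
A + A = {2, 3, 4, 5, 6, 7, 8, 9, 10, 11, 12, 14, 15, 17, 20}, so |A + A| = 15.
Step 2: Doubling constant K = |A + A|/|A| = 15/6 = 15/6 ≈ 2.5000.
Step 3: Plünnecke-Ruzsa gives |3A| ≤ K³·|A| = (2.5000)³ · 6 ≈ 93.7500.
Step 4: Compute 3A = A + A + A directly by enumerating all triples (a,b,c) ∈ A³; |3A| = 24.
Step 5: Check 24 ≤ 93.7500? Yes ✓.

K = 15/6, Plünnecke-Ruzsa bound K³|A| ≈ 93.7500, |3A| = 24, inequality holds.


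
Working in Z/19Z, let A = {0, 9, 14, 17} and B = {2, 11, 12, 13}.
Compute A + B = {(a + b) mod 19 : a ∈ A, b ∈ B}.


Work in Z/19Z: reduce every sum a + b modulo 19.
Enumerate all 16 pairs:
a = 0: 0+2=2, 0+11=11, 0+12=12, 0+13=13
a = 9: 9+2=11, 9+11=1, 9+12=2, 9+13=3
a = 14: 14+2=16, 14+11=6, 14+12=7, 14+13=8
a = 17: 17+2=0, 17+11=9, 17+12=10, 17+13=11
Distinct residues collected: {0, 1, 2, 3, 6, 7, 8, 9, 10, 11, 12, 13, 16}
|A + B| = 13 (out of 19 total residues).

A + B = {0, 1, 2, 3, 6, 7, 8, 9, 10, 11, 12, 13, 16}


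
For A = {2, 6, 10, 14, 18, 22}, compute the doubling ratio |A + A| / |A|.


|A| = 6.
Compute A + A by enumerating all 36 pairs.
A + A = {4, 8, 12, 16, 20, 24, 28, 32, 36, 40, 44}, so |A + A| = 11.
K = |A + A| / |A| = 11/6 (already in lowest terms) ≈ 1.8333.
Reference: AP of size 6 gives K = 11/6 ≈ 1.8333; a fully generic set of size 6 gives K ≈ 3.5000.

|A| = 6, |A + A| = 11, K = 11/6.


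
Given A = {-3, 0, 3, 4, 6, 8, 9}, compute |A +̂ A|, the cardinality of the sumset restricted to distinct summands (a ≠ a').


Restricted sumset: A +̂ A = {a + a' : a ∈ A, a' ∈ A, a ≠ a'}.
Equivalently, take A + A and drop any sum 2a that is achievable ONLY as a + a for a ∈ A (i.e. sums representable only with equal summands).
Enumerate pairs (a, a') with a < a' (symmetric, so each unordered pair gives one sum; this covers all a ≠ a'):
  -3 + 0 = -3
  -3 + 3 = 0
  -3 + 4 = 1
  -3 + 6 = 3
  -3 + 8 = 5
  -3 + 9 = 6
  0 + 3 = 3
  0 + 4 = 4
  0 + 6 = 6
  0 + 8 = 8
  0 + 9 = 9
  3 + 4 = 7
  3 + 6 = 9
  3 + 8 = 11
  3 + 9 = 12
  4 + 6 = 10
  4 + 8 = 12
  4 + 9 = 13
  6 + 8 = 14
  6 + 9 = 15
  8 + 9 = 17
Collected distinct sums: {-3, 0, 1, 3, 4, 5, 6, 7, 8, 9, 10, 11, 12, 13, 14, 15, 17}
|A +̂ A| = 17
(Reference bound: |A +̂ A| ≥ 2|A| - 3 for |A| ≥ 2, with |A| = 7 giving ≥ 11.)

|A +̂ A| = 17


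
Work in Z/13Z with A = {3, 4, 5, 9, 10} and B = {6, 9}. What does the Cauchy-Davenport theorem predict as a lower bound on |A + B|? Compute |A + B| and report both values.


Cauchy-Davenport: |A + B| ≥ min(p, |A| + |B| - 1) for A, B nonempty in Z/pZ.
|A| = 5, |B| = 2, p = 13.
CD lower bound = min(13, 5 + 2 - 1) = min(13, 6) = 6.
Compute A + B mod 13 directly:
a = 3: 3+6=9, 3+9=12
a = 4: 4+6=10, 4+9=0
a = 5: 5+6=11, 5+9=1
a = 9: 9+6=2, 9+9=5
a = 10: 10+6=3, 10+9=6
A + B = {0, 1, 2, 3, 5, 6, 9, 10, 11, 12}, so |A + B| = 10.
Verify: 10 ≥ 6? Yes ✓.

CD lower bound = 6, actual |A + B| = 10.


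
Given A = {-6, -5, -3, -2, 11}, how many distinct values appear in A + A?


A + A = {a + a' : a, a' ∈ A}; |A| = 5.
General bounds: 2|A| - 1 ≤ |A + A| ≤ |A|(|A|+1)/2, i.e. 9 ≤ |A + A| ≤ 15.
Lower bound 2|A|-1 is attained iff A is an arithmetic progression.
Enumerate sums a + a' for a ≤ a' (symmetric, so this suffices):
a = -6: -6+-6=-12, -6+-5=-11, -6+-3=-9, -6+-2=-8, -6+11=5
a = -5: -5+-5=-10, -5+-3=-8, -5+-2=-7, -5+11=6
a = -3: -3+-3=-6, -3+-2=-5, -3+11=8
a = -2: -2+-2=-4, -2+11=9
a = 11: 11+11=22
Distinct sums: {-12, -11, -10, -9, -8, -7, -6, -5, -4, 5, 6, 8, 9, 22}
|A + A| = 14

|A + A| = 14


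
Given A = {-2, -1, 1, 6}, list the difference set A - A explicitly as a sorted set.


A - A = {a - a' : a, a' ∈ A}.
Compute a - a' for each ordered pair (a, a'):
a = -2: -2--2=0, -2--1=-1, -2-1=-3, -2-6=-8
a = -1: -1--2=1, -1--1=0, -1-1=-2, -1-6=-7
a = 1: 1--2=3, 1--1=2, 1-1=0, 1-6=-5
a = 6: 6--2=8, 6--1=7, 6-1=5, 6-6=0
Collecting distinct values (and noting 0 appears from a-a):
A - A = {-8, -7, -5, -3, -2, -1, 0, 1, 2, 3, 5, 7, 8}
|A - A| = 13

A - A = {-8, -7, -5, -3, -2, -1, 0, 1, 2, 3, 5, 7, 8}


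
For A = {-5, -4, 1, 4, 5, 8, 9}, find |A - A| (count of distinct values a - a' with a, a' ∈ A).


A - A = {a - a' : a, a' ∈ A}; |A| = 7.
Bounds: 2|A|-1 ≤ |A - A| ≤ |A|² - |A| + 1, i.e. 13 ≤ |A - A| ≤ 43.
Note: 0 ∈ A - A always (from a - a). The set is symmetric: if d ∈ A - A then -d ∈ A - A.
Enumerate nonzero differences d = a - a' with a > a' (then include -d):
Positive differences: {1, 3, 4, 5, 6, 7, 8, 9, 10, 12, 13, 14}
Full difference set: {0} ∪ (positive diffs) ∪ (negative diffs).
|A - A| = 1 + 2·12 = 25 (matches direct enumeration: 25).

|A - A| = 25


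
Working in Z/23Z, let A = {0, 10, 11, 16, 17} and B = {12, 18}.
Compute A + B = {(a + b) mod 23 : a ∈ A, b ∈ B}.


Work in Z/23Z: reduce every sum a + b modulo 23.
Enumerate all 10 pairs:
a = 0: 0+12=12, 0+18=18
a = 10: 10+12=22, 10+18=5
a = 11: 11+12=0, 11+18=6
a = 16: 16+12=5, 16+18=11
a = 17: 17+12=6, 17+18=12
Distinct residues collected: {0, 5, 6, 11, 12, 18, 22}
|A + B| = 7 (out of 23 total residues).

A + B = {0, 5, 6, 11, 12, 18, 22}


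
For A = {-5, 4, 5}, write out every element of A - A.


A - A = {a - a' : a, a' ∈ A}.
Compute a - a' for each ordered pair (a, a'):
a = -5: -5--5=0, -5-4=-9, -5-5=-10
a = 4: 4--5=9, 4-4=0, 4-5=-1
a = 5: 5--5=10, 5-4=1, 5-5=0
Collecting distinct values (and noting 0 appears from a-a):
A - A = {-10, -9, -1, 0, 1, 9, 10}
|A - A| = 7

A - A = {-10, -9, -1, 0, 1, 9, 10}


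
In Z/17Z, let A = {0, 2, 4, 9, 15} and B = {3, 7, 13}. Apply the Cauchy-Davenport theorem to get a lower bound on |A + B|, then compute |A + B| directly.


Cauchy-Davenport: |A + B| ≥ min(p, |A| + |B| - 1) for A, B nonempty in Z/pZ.
|A| = 5, |B| = 3, p = 17.
CD lower bound = min(17, 5 + 3 - 1) = min(17, 7) = 7.
Compute A + B mod 17 directly:
a = 0: 0+3=3, 0+7=7, 0+13=13
a = 2: 2+3=5, 2+7=9, 2+13=15
a = 4: 4+3=7, 4+7=11, 4+13=0
a = 9: 9+3=12, 9+7=16, 9+13=5
a = 15: 15+3=1, 15+7=5, 15+13=11
A + B = {0, 1, 3, 5, 7, 9, 11, 12, 13, 15, 16}, so |A + B| = 11.
Verify: 11 ≥ 7? Yes ✓.

CD lower bound = 7, actual |A + B| = 11.


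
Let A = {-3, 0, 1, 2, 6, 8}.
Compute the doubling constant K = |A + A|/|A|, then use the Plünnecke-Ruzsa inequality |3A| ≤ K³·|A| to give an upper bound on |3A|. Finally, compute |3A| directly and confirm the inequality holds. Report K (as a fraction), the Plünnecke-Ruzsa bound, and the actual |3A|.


|A| = 6.
Step 1: Compute A + A by enumerating all 36 pairs.
A + A = {-6, -3, -2, -1, 0, 1, 2, 3, 4, 5, 6, 7, 8, 9, 10, 12, 14, 16}, so |A + A| = 18.
Step 2: Doubling constant K = |A + A|/|A| = 18/6 = 18/6 ≈ 3.0000.
Step 3: Plünnecke-Ruzsa gives |3A| ≤ K³·|A| = (3.0000)³ · 6 ≈ 162.0000.
Step 4: Compute 3A = A + A + A directly by enumerating all triples (a,b,c) ∈ A³; |3A| = 29.
Step 5: Check 29 ≤ 162.0000? Yes ✓.

K = 18/6, Plünnecke-Ruzsa bound K³|A| ≈ 162.0000, |3A| = 29, inequality holds.


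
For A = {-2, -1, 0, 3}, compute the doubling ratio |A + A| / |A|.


|A| = 4.
Compute A + A by enumerating all 16 pairs.
A + A = {-4, -3, -2, -1, 0, 1, 2, 3, 6}, so |A + A| = 9.
K = |A + A| / |A| = 9/4 (already in lowest terms) ≈ 2.2500.
Reference: AP of size 4 gives K = 7/4 ≈ 1.7500; a fully generic set of size 4 gives K ≈ 2.5000.

|A| = 4, |A + A| = 9, K = 9/4.


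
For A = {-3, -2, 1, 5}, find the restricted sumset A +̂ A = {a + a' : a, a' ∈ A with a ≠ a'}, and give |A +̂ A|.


Restricted sumset: A +̂ A = {a + a' : a ∈ A, a' ∈ A, a ≠ a'}.
Equivalently, take A + A and drop any sum 2a that is achievable ONLY as a + a for a ∈ A (i.e. sums representable only with equal summands).
Enumerate pairs (a, a') with a < a' (symmetric, so each unordered pair gives one sum; this covers all a ≠ a'):
  -3 + -2 = -5
  -3 + 1 = -2
  -3 + 5 = 2
  -2 + 1 = -1
  -2 + 5 = 3
  1 + 5 = 6
Collected distinct sums: {-5, -2, -1, 2, 3, 6}
|A +̂ A| = 6
(Reference bound: |A +̂ A| ≥ 2|A| - 3 for |A| ≥ 2, with |A| = 4 giving ≥ 5.)

|A +̂ A| = 6


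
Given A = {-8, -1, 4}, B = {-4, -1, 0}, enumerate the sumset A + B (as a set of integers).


A + B = {a + b : a ∈ A, b ∈ B}.
Enumerate all |A|·|B| = 3·3 = 9 pairs (a, b) and collect distinct sums.
a = -8: -8+-4=-12, -8+-1=-9, -8+0=-8
a = -1: -1+-4=-5, -1+-1=-2, -1+0=-1
a = 4: 4+-4=0, 4+-1=3, 4+0=4
Collecting distinct sums: A + B = {-12, -9, -8, -5, -2, -1, 0, 3, 4}
|A + B| = 9

A + B = {-12, -9, -8, -5, -2, -1, 0, 3, 4}


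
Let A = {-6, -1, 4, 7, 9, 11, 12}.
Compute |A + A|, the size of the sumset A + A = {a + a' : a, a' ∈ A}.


A + A = {a + a' : a, a' ∈ A}; |A| = 7.
General bounds: 2|A| - 1 ≤ |A + A| ≤ |A|(|A|+1)/2, i.e. 13 ≤ |A + A| ≤ 28.
Lower bound 2|A|-1 is attained iff A is an arithmetic progression.
Enumerate sums a + a' for a ≤ a' (symmetric, so this suffices):
a = -6: -6+-6=-12, -6+-1=-7, -6+4=-2, -6+7=1, -6+9=3, -6+11=5, -6+12=6
a = -1: -1+-1=-2, -1+4=3, -1+7=6, -1+9=8, -1+11=10, -1+12=11
a = 4: 4+4=8, 4+7=11, 4+9=13, 4+11=15, 4+12=16
a = 7: 7+7=14, 7+9=16, 7+11=18, 7+12=19
a = 9: 9+9=18, 9+11=20, 9+12=21
a = 11: 11+11=22, 11+12=23
a = 12: 12+12=24
Distinct sums: {-12, -7, -2, 1, 3, 5, 6, 8, 10, 11, 13, 14, 15, 16, 18, 19, 20, 21, 22, 23, 24}
|A + A| = 21

|A + A| = 21


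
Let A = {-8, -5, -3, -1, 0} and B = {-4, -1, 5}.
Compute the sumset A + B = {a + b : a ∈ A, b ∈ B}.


A + B = {a + b : a ∈ A, b ∈ B}.
Enumerate all |A|·|B| = 5·3 = 15 pairs (a, b) and collect distinct sums.
a = -8: -8+-4=-12, -8+-1=-9, -8+5=-3
a = -5: -5+-4=-9, -5+-1=-6, -5+5=0
a = -3: -3+-4=-7, -3+-1=-4, -3+5=2
a = -1: -1+-4=-5, -1+-1=-2, -1+5=4
a = 0: 0+-4=-4, 0+-1=-1, 0+5=5
Collecting distinct sums: A + B = {-12, -9, -7, -6, -5, -4, -3, -2, -1, 0, 2, 4, 5}
|A + B| = 13

A + B = {-12, -9, -7, -6, -5, -4, -3, -2, -1, 0, 2, 4, 5}


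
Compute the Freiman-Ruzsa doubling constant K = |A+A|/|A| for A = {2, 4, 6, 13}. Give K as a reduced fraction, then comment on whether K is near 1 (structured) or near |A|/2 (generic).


|A| = 4.
Compute A + A by enumerating all 16 pairs.
A + A = {4, 6, 8, 10, 12, 15, 17, 19, 26}, so |A + A| = 9.
K = |A + A| / |A| = 9/4 (already in lowest terms) ≈ 2.2500.
Reference: AP of size 4 gives K = 7/4 ≈ 1.7500; a fully generic set of size 4 gives K ≈ 2.5000.

|A| = 4, |A + A| = 9, K = 9/4.


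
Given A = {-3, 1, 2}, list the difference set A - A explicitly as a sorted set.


A - A = {a - a' : a, a' ∈ A}.
Compute a - a' for each ordered pair (a, a'):
a = -3: -3--3=0, -3-1=-4, -3-2=-5
a = 1: 1--3=4, 1-1=0, 1-2=-1
a = 2: 2--3=5, 2-1=1, 2-2=0
Collecting distinct values (and noting 0 appears from a-a):
A - A = {-5, -4, -1, 0, 1, 4, 5}
|A - A| = 7

A - A = {-5, -4, -1, 0, 1, 4, 5}


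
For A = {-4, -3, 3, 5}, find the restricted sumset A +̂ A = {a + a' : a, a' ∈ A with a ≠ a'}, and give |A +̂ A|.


Restricted sumset: A +̂ A = {a + a' : a ∈ A, a' ∈ A, a ≠ a'}.
Equivalently, take A + A and drop any sum 2a that is achievable ONLY as a + a for a ∈ A (i.e. sums representable only with equal summands).
Enumerate pairs (a, a') with a < a' (symmetric, so each unordered pair gives one sum; this covers all a ≠ a'):
  -4 + -3 = -7
  -4 + 3 = -1
  -4 + 5 = 1
  -3 + 3 = 0
  -3 + 5 = 2
  3 + 5 = 8
Collected distinct sums: {-7, -1, 0, 1, 2, 8}
|A +̂ A| = 6
(Reference bound: |A +̂ A| ≥ 2|A| - 3 for |A| ≥ 2, with |A| = 4 giving ≥ 5.)

|A +̂ A| = 6


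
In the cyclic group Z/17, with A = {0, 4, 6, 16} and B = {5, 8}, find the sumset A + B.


Work in Z/17Z: reduce every sum a + b modulo 17.
Enumerate all 8 pairs:
a = 0: 0+5=5, 0+8=8
a = 4: 4+5=9, 4+8=12
a = 6: 6+5=11, 6+8=14
a = 16: 16+5=4, 16+8=7
Distinct residues collected: {4, 5, 7, 8, 9, 11, 12, 14}
|A + B| = 8 (out of 17 total residues).

A + B = {4, 5, 7, 8, 9, 11, 12, 14}


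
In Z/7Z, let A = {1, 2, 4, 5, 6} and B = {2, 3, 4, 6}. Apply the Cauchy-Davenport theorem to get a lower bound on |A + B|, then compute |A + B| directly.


Cauchy-Davenport: |A + B| ≥ min(p, |A| + |B| - 1) for A, B nonempty in Z/pZ.
|A| = 5, |B| = 4, p = 7.
CD lower bound = min(7, 5 + 4 - 1) = min(7, 8) = 7.
Compute A + B mod 7 directly:
a = 1: 1+2=3, 1+3=4, 1+4=5, 1+6=0
a = 2: 2+2=4, 2+3=5, 2+4=6, 2+6=1
a = 4: 4+2=6, 4+3=0, 4+4=1, 4+6=3
a = 5: 5+2=0, 5+3=1, 5+4=2, 5+6=4
a = 6: 6+2=1, 6+3=2, 6+4=3, 6+6=5
A + B = {0, 1, 2, 3, 4, 5, 6}, so |A + B| = 7.
Verify: 7 ≥ 7? Yes ✓.

CD lower bound = 7, actual |A + B| = 7.


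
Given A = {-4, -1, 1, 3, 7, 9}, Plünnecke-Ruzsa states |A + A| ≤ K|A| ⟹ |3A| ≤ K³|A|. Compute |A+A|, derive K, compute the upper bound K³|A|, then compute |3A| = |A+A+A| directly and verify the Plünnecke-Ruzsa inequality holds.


|A| = 6.
Step 1: Compute A + A by enumerating all 36 pairs.
A + A = {-8, -5, -3, -2, -1, 0, 2, 3, 4, 5, 6, 8, 10, 12, 14, 16, 18}, so |A + A| = 17.
Step 2: Doubling constant K = |A + A|/|A| = 17/6 = 17/6 ≈ 2.8333.
Step 3: Plünnecke-Ruzsa gives |3A| ≤ K³·|A| = (2.8333)³ · 6 ≈ 136.4722.
Step 4: Compute 3A = A + A + A directly by enumerating all triples (a,b,c) ∈ A³; |3A| = 31.
Step 5: Check 31 ≤ 136.4722? Yes ✓.

K = 17/6, Plünnecke-Ruzsa bound K³|A| ≈ 136.4722, |3A| = 31, inequality holds.


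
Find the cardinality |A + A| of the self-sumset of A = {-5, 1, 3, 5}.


A + A = {a + a' : a, a' ∈ A}; |A| = 4.
General bounds: 2|A| - 1 ≤ |A + A| ≤ |A|(|A|+1)/2, i.e. 7 ≤ |A + A| ≤ 10.
Lower bound 2|A|-1 is attained iff A is an arithmetic progression.
Enumerate sums a + a' for a ≤ a' (symmetric, so this suffices):
a = -5: -5+-5=-10, -5+1=-4, -5+3=-2, -5+5=0
a = 1: 1+1=2, 1+3=4, 1+5=6
a = 3: 3+3=6, 3+5=8
a = 5: 5+5=10
Distinct sums: {-10, -4, -2, 0, 2, 4, 6, 8, 10}
|A + A| = 9

|A + A| = 9


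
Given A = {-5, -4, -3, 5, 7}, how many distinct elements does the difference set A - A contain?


A - A = {a - a' : a, a' ∈ A}; |A| = 5.
Bounds: 2|A|-1 ≤ |A - A| ≤ |A|² - |A| + 1, i.e. 9 ≤ |A - A| ≤ 21.
Note: 0 ∈ A - A always (from a - a). The set is symmetric: if d ∈ A - A then -d ∈ A - A.
Enumerate nonzero differences d = a - a' with a > a' (then include -d):
Positive differences: {1, 2, 8, 9, 10, 11, 12}
Full difference set: {0} ∪ (positive diffs) ∪ (negative diffs).
|A - A| = 1 + 2·7 = 15 (matches direct enumeration: 15).

|A - A| = 15


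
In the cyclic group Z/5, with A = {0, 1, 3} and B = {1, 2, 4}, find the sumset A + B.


Work in Z/5Z: reduce every sum a + b modulo 5.
Enumerate all 9 pairs:
a = 0: 0+1=1, 0+2=2, 0+4=4
a = 1: 1+1=2, 1+2=3, 1+4=0
a = 3: 3+1=4, 3+2=0, 3+4=2
Distinct residues collected: {0, 1, 2, 3, 4}
|A + B| = 5 (out of 5 total residues).

A + B = {0, 1, 2, 3, 4}


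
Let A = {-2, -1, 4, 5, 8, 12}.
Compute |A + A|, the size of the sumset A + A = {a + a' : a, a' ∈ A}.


A + A = {a + a' : a, a' ∈ A}; |A| = 6.
General bounds: 2|A| - 1 ≤ |A + A| ≤ |A|(|A|+1)/2, i.e. 11 ≤ |A + A| ≤ 21.
Lower bound 2|A|-1 is attained iff A is an arithmetic progression.
Enumerate sums a + a' for a ≤ a' (symmetric, so this suffices):
a = -2: -2+-2=-4, -2+-1=-3, -2+4=2, -2+5=3, -2+8=6, -2+12=10
a = -1: -1+-1=-2, -1+4=3, -1+5=4, -1+8=7, -1+12=11
a = 4: 4+4=8, 4+5=9, 4+8=12, 4+12=16
a = 5: 5+5=10, 5+8=13, 5+12=17
a = 8: 8+8=16, 8+12=20
a = 12: 12+12=24
Distinct sums: {-4, -3, -2, 2, 3, 4, 6, 7, 8, 9, 10, 11, 12, 13, 16, 17, 20, 24}
|A + A| = 18

|A + A| = 18


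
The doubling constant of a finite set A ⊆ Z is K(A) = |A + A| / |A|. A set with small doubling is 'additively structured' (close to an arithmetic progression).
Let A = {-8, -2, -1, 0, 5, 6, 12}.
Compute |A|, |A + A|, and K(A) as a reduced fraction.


|A| = 7.
Compute A + A by enumerating all 49 pairs.
A + A = {-16, -10, -9, -8, -4, -3, -2, -1, 0, 3, 4, 5, 6, 10, 11, 12, 17, 18, 24}, so |A + A| = 19.
K = |A + A| / |A| = 19/7 (already in lowest terms) ≈ 2.7143.
Reference: AP of size 7 gives K = 13/7 ≈ 1.8571; a fully generic set of size 7 gives K ≈ 4.0000.

|A| = 7, |A + A| = 19, K = 19/7.


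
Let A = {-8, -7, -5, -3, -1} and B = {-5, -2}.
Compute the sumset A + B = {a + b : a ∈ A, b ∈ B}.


A + B = {a + b : a ∈ A, b ∈ B}.
Enumerate all |A|·|B| = 5·2 = 10 pairs (a, b) and collect distinct sums.
a = -8: -8+-5=-13, -8+-2=-10
a = -7: -7+-5=-12, -7+-2=-9
a = -5: -5+-5=-10, -5+-2=-7
a = -3: -3+-5=-8, -3+-2=-5
a = -1: -1+-5=-6, -1+-2=-3
Collecting distinct sums: A + B = {-13, -12, -10, -9, -8, -7, -6, -5, -3}
|A + B| = 9

A + B = {-13, -12, -10, -9, -8, -7, -6, -5, -3}


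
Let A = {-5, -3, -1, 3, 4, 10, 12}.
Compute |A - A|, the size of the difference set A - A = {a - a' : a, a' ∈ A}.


A - A = {a - a' : a, a' ∈ A}; |A| = 7.
Bounds: 2|A|-1 ≤ |A - A| ≤ |A|² - |A| + 1, i.e. 13 ≤ |A - A| ≤ 43.
Note: 0 ∈ A - A always (from a - a). The set is symmetric: if d ∈ A - A then -d ∈ A - A.
Enumerate nonzero differences d = a - a' with a > a' (then include -d):
Positive differences: {1, 2, 4, 5, 6, 7, 8, 9, 11, 13, 15, 17}
Full difference set: {0} ∪ (positive diffs) ∪ (negative diffs).
|A - A| = 1 + 2·12 = 25 (matches direct enumeration: 25).

|A - A| = 25


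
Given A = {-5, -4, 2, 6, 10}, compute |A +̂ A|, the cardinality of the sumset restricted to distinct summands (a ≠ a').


Restricted sumset: A +̂ A = {a + a' : a ∈ A, a' ∈ A, a ≠ a'}.
Equivalently, take A + A and drop any sum 2a that is achievable ONLY as a + a for a ∈ A (i.e. sums representable only with equal summands).
Enumerate pairs (a, a') with a < a' (symmetric, so each unordered pair gives one sum; this covers all a ≠ a'):
  -5 + -4 = -9
  -5 + 2 = -3
  -5 + 6 = 1
  -5 + 10 = 5
  -4 + 2 = -2
  -4 + 6 = 2
  -4 + 10 = 6
  2 + 6 = 8
  2 + 10 = 12
  6 + 10 = 16
Collected distinct sums: {-9, -3, -2, 1, 2, 5, 6, 8, 12, 16}
|A +̂ A| = 10
(Reference bound: |A +̂ A| ≥ 2|A| - 3 for |A| ≥ 2, with |A| = 5 giving ≥ 7.)

|A +̂ A| = 10


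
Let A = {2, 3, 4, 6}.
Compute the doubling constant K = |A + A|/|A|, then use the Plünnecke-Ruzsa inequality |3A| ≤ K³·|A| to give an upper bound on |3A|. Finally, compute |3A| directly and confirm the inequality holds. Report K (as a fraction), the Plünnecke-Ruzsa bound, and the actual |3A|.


|A| = 4.
Step 1: Compute A + A by enumerating all 16 pairs.
A + A = {4, 5, 6, 7, 8, 9, 10, 12}, so |A + A| = 8.
Step 2: Doubling constant K = |A + A|/|A| = 8/4 = 8/4 ≈ 2.0000.
Step 3: Plünnecke-Ruzsa gives |3A| ≤ K³·|A| = (2.0000)³ · 4 ≈ 32.0000.
Step 4: Compute 3A = A + A + A directly by enumerating all triples (a,b,c) ∈ A³; |3A| = 12.
Step 5: Check 12 ≤ 32.0000? Yes ✓.

K = 8/4, Plünnecke-Ruzsa bound K³|A| ≈ 32.0000, |3A| = 12, inequality holds.


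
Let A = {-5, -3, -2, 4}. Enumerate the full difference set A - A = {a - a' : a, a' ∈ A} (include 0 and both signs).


A - A = {a - a' : a, a' ∈ A}.
Compute a - a' for each ordered pair (a, a'):
a = -5: -5--5=0, -5--3=-2, -5--2=-3, -5-4=-9
a = -3: -3--5=2, -3--3=0, -3--2=-1, -3-4=-7
a = -2: -2--5=3, -2--3=1, -2--2=0, -2-4=-6
a = 4: 4--5=9, 4--3=7, 4--2=6, 4-4=0
Collecting distinct values (and noting 0 appears from a-a):
A - A = {-9, -7, -6, -3, -2, -1, 0, 1, 2, 3, 6, 7, 9}
|A - A| = 13

A - A = {-9, -7, -6, -3, -2, -1, 0, 1, 2, 3, 6, 7, 9}


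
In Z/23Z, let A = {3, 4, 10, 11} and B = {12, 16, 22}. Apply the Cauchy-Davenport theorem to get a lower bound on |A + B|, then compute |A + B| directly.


Cauchy-Davenport: |A + B| ≥ min(p, |A| + |B| - 1) for A, B nonempty in Z/pZ.
|A| = 4, |B| = 3, p = 23.
CD lower bound = min(23, 4 + 3 - 1) = min(23, 6) = 6.
Compute A + B mod 23 directly:
a = 3: 3+12=15, 3+16=19, 3+22=2
a = 4: 4+12=16, 4+16=20, 4+22=3
a = 10: 10+12=22, 10+16=3, 10+22=9
a = 11: 11+12=0, 11+16=4, 11+22=10
A + B = {0, 2, 3, 4, 9, 10, 15, 16, 19, 20, 22}, so |A + B| = 11.
Verify: 11 ≥ 6? Yes ✓.

CD lower bound = 6, actual |A + B| = 11.


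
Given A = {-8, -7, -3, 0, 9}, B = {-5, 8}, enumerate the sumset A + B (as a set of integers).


A + B = {a + b : a ∈ A, b ∈ B}.
Enumerate all |A|·|B| = 5·2 = 10 pairs (a, b) and collect distinct sums.
a = -8: -8+-5=-13, -8+8=0
a = -7: -7+-5=-12, -7+8=1
a = -3: -3+-5=-8, -3+8=5
a = 0: 0+-5=-5, 0+8=8
a = 9: 9+-5=4, 9+8=17
Collecting distinct sums: A + B = {-13, -12, -8, -5, 0, 1, 4, 5, 8, 17}
|A + B| = 10

A + B = {-13, -12, -8, -5, 0, 1, 4, 5, 8, 17}


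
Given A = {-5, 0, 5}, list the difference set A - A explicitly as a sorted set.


A - A = {a - a' : a, a' ∈ A}.
Compute a - a' for each ordered pair (a, a'):
a = -5: -5--5=0, -5-0=-5, -5-5=-10
a = 0: 0--5=5, 0-0=0, 0-5=-5
a = 5: 5--5=10, 5-0=5, 5-5=0
Collecting distinct values (and noting 0 appears from a-a):
A - A = {-10, -5, 0, 5, 10}
|A - A| = 5

A - A = {-10, -5, 0, 5, 10}


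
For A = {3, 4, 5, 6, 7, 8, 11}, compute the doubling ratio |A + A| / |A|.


|A| = 7.
Compute A + A by enumerating all 49 pairs.
A + A = {6, 7, 8, 9, 10, 11, 12, 13, 14, 15, 16, 17, 18, 19, 22}, so |A + A| = 15.
K = |A + A| / |A| = 15/7 (already in lowest terms) ≈ 2.1429.
Reference: AP of size 7 gives K = 13/7 ≈ 1.8571; a fully generic set of size 7 gives K ≈ 4.0000.

|A| = 7, |A + A| = 15, K = 15/7.


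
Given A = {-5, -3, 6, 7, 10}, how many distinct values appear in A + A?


A + A = {a + a' : a, a' ∈ A}; |A| = 5.
General bounds: 2|A| - 1 ≤ |A + A| ≤ |A|(|A|+1)/2, i.e. 9 ≤ |A + A| ≤ 15.
Lower bound 2|A|-1 is attained iff A is an arithmetic progression.
Enumerate sums a + a' for a ≤ a' (symmetric, so this suffices):
a = -5: -5+-5=-10, -5+-3=-8, -5+6=1, -5+7=2, -5+10=5
a = -3: -3+-3=-6, -3+6=3, -3+7=4, -3+10=7
a = 6: 6+6=12, 6+7=13, 6+10=16
a = 7: 7+7=14, 7+10=17
a = 10: 10+10=20
Distinct sums: {-10, -8, -6, 1, 2, 3, 4, 5, 7, 12, 13, 14, 16, 17, 20}
|A + A| = 15

|A + A| = 15


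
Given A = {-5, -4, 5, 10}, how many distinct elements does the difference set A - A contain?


A - A = {a - a' : a, a' ∈ A}; |A| = 4.
Bounds: 2|A|-1 ≤ |A - A| ≤ |A|² - |A| + 1, i.e. 7 ≤ |A - A| ≤ 13.
Note: 0 ∈ A - A always (from a - a). The set is symmetric: if d ∈ A - A then -d ∈ A - A.
Enumerate nonzero differences d = a - a' with a > a' (then include -d):
Positive differences: {1, 5, 9, 10, 14, 15}
Full difference set: {0} ∪ (positive diffs) ∪ (negative diffs).
|A - A| = 1 + 2·6 = 13 (matches direct enumeration: 13).

|A - A| = 13


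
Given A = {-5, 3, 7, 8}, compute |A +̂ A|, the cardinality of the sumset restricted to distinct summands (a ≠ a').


Restricted sumset: A +̂ A = {a + a' : a ∈ A, a' ∈ A, a ≠ a'}.
Equivalently, take A + A and drop any sum 2a that is achievable ONLY as a + a for a ∈ A (i.e. sums representable only with equal summands).
Enumerate pairs (a, a') with a < a' (symmetric, so each unordered pair gives one sum; this covers all a ≠ a'):
  -5 + 3 = -2
  -5 + 7 = 2
  -5 + 8 = 3
  3 + 7 = 10
  3 + 8 = 11
  7 + 8 = 15
Collected distinct sums: {-2, 2, 3, 10, 11, 15}
|A +̂ A| = 6
(Reference bound: |A +̂ A| ≥ 2|A| - 3 for |A| ≥ 2, with |A| = 4 giving ≥ 5.)

|A +̂ A| = 6


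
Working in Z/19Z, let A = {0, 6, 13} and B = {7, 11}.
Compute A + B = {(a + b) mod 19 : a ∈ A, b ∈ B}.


Work in Z/19Z: reduce every sum a + b modulo 19.
Enumerate all 6 pairs:
a = 0: 0+7=7, 0+11=11
a = 6: 6+7=13, 6+11=17
a = 13: 13+7=1, 13+11=5
Distinct residues collected: {1, 5, 7, 11, 13, 17}
|A + B| = 6 (out of 19 total residues).

A + B = {1, 5, 7, 11, 13, 17}


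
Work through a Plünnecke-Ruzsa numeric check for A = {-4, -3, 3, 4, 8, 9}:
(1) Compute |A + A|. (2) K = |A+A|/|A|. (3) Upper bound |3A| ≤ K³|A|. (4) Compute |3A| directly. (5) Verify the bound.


|A| = 6.
Step 1: Compute A + A by enumerating all 36 pairs.
A + A = {-8, -7, -6, -1, 0, 1, 4, 5, 6, 7, 8, 11, 12, 13, 16, 17, 18}, so |A + A| = 17.
Step 2: Doubling constant K = |A + A|/|A| = 17/6 = 17/6 ≈ 2.8333.
Step 3: Plünnecke-Ruzsa gives |3A| ≤ K³·|A| = (2.8333)³ · 6 ≈ 136.4722.
Step 4: Compute 3A = A + A + A directly by enumerating all triples (a,b,c) ∈ A³; |3A| = 33.
Step 5: Check 33 ≤ 136.4722? Yes ✓.

K = 17/6, Plünnecke-Ruzsa bound K³|A| ≈ 136.4722, |3A| = 33, inequality holds.


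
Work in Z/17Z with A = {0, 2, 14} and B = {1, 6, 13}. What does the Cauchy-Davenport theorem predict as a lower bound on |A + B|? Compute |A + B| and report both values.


Cauchy-Davenport: |A + B| ≥ min(p, |A| + |B| - 1) for A, B nonempty in Z/pZ.
|A| = 3, |B| = 3, p = 17.
CD lower bound = min(17, 3 + 3 - 1) = min(17, 5) = 5.
Compute A + B mod 17 directly:
a = 0: 0+1=1, 0+6=6, 0+13=13
a = 2: 2+1=3, 2+6=8, 2+13=15
a = 14: 14+1=15, 14+6=3, 14+13=10
A + B = {1, 3, 6, 8, 10, 13, 15}, so |A + B| = 7.
Verify: 7 ≥ 5? Yes ✓.

CD lower bound = 5, actual |A + B| = 7.


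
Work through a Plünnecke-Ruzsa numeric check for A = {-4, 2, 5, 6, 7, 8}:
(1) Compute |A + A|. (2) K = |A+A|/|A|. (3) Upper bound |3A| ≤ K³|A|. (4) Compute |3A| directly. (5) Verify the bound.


|A| = 6.
Step 1: Compute A + A by enumerating all 36 pairs.
A + A = {-8, -2, 1, 2, 3, 4, 7, 8, 9, 10, 11, 12, 13, 14, 15, 16}, so |A + A| = 16.
Step 2: Doubling constant K = |A + A|/|A| = 16/6 = 16/6 ≈ 2.6667.
Step 3: Plünnecke-Ruzsa gives |3A| ≤ K³·|A| = (2.6667)³ · 6 ≈ 113.7778.
Step 4: Compute 3A = A + A + A directly by enumerating all triples (a,b,c) ∈ A³; |3A| = 28.
Step 5: Check 28 ≤ 113.7778? Yes ✓.

K = 16/6, Plünnecke-Ruzsa bound K³|A| ≈ 113.7778, |3A| = 28, inequality holds.


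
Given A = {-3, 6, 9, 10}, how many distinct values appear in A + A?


A + A = {a + a' : a, a' ∈ A}; |A| = 4.
General bounds: 2|A| - 1 ≤ |A + A| ≤ |A|(|A|+1)/2, i.e. 7 ≤ |A + A| ≤ 10.
Lower bound 2|A|-1 is attained iff A is an arithmetic progression.
Enumerate sums a + a' for a ≤ a' (symmetric, so this suffices):
a = -3: -3+-3=-6, -3+6=3, -3+9=6, -3+10=7
a = 6: 6+6=12, 6+9=15, 6+10=16
a = 9: 9+9=18, 9+10=19
a = 10: 10+10=20
Distinct sums: {-6, 3, 6, 7, 12, 15, 16, 18, 19, 20}
|A + A| = 10

|A + A| = 10


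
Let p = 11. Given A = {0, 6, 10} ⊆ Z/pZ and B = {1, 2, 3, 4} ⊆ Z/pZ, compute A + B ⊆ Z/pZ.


Work in Z/11Z: reduce every sum a + b modulo 11.
Enumerate all 12 pairs:
a = 0: 0+1=1, 0+2=2, 0+3=3, 0+4=4
a = 6: 6+1=7, 6+2=8, 6+3=9, 6+4=10
a = 10: 10+1=0, 10+2=1, 10+3=2, 10+4=3
Distinct residues collected: {0, 1, 2, 3, 4, 7, 8, 9, 10}
|A + B| = 9 (out of 11 total residues).

A + B = {0, 1, 2, 3, 4, 7, 8, 9, 10}


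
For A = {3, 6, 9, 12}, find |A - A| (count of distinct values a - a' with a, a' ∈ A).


A - A = {a - a' : a, a' ∈ A}; |A| = 4.
Bounds: 2|A|-1 ≤ |A - A| ≤ |A|² - |A| + 1, i.e. 7 ≤ |A - A| ≤ 13.
Note: 0 ∈ A - A always (from a - a). The set is symmetric: if d ∈ A - A then -d ∈ A - A.
Enumerate nonzero differences d = a - a' with a > a' (then include -d):
Positive differences: {3, 6, 9}
Full difference set: {0} ∪ (positive diffs) ∪ (negative diffs).
|A - A| = 1 + 2·3 = 7 (matches direct enumeration: 7).

|A - A| = 7


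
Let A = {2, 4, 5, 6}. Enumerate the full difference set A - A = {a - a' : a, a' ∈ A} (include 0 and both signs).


A - A = {a - a' : a, a' ∈ A}.
Compute a - a' for each ordered pair (a, a'):
a = 2: 2-2=0, 2-4=-2, 2-5=-3, 2-6=-4
a = 4: 4-2=2, 4-4=0, 4-5=-1, 4-6=-2
a = 5: 5-2=3, 5-4=1, 5-5=0, 5-6=-1
a = 6: 6-2=4, 6-4=2, 6-5=1, 6-6=0
Collecting distinct values (and noting 0 appears from a-a):
A - A = {-4, -3, -2, -1, 0, 1, 2, 3, 4}
|A - A| = 9

A - A = {-4, -3, -2, -1, 0, 1, 2, 3, 4}


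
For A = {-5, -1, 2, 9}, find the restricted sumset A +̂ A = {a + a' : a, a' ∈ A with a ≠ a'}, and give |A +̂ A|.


Restricted sumset: A +̂ A = {a + a' : a ∈ A, a' ∈ A, a ≠ a'}.
Equivalently, take A + A and drop any sum 2a that is achievable ONLY as a + a for a ∈ A (i.e. sums representable only with equal summands).
Enumerate pairs (a, a') with a < a' (symmetric, so each unordered pair gives one sum; this covers all a ≠ a'):
  -5 + -1 = -6
  -5 + 2 = -3
  -5 + 9 = 4
  -1 + 2 = 1
  -1 + 9 = 8
  2 + 9 = 11
Collected distinct sums: {-6, -3, 1, 4, 8, 11}
|A +̂ A| = 6
(Reference bound: |A +̂ A| ≥ 2|A| - 3 for |A| ≥ 2, with |A| = 4 giving ≥ 5.)

|A +̂ A| = 6


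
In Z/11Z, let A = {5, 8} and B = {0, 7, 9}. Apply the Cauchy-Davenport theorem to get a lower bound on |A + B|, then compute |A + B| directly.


Cauchy-Davenport: |A + B| ≥ min(p, |A| + |B| - 1) for A, B nonempty in Z/pZ.
|A| = 2, |B| = 3, p = 11.
CD lower bound = min(11, 2 + 3 - 1) = min(11, 4) = 4.
Compute A + B mod 11 directly:
a = 5: 5+0=5, 5+7=1, 5+9=3
a = 8: 8+0=8, 8+7=4, 8+9=6
A + B = {1, 3, 4, 5, 6, 8}, so |A + B| = 6.
Verify: 6 ≥ 4? Yes ✓.

CD lower bound = 4, actual |A + B| = 6.


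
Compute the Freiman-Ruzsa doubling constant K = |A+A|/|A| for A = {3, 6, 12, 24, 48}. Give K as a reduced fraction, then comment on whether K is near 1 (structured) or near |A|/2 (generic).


|A| = 5.
Compute A + A by enumerating all 25 pairs.
A + A = {6, 9, 12, 15, 18, 24, 27, 30, 36, 48, 51, 54, 60, 72, 96}, so |A + A| = 15.
K = |A + A| / |A| = 15/5 = 3/1 ≈ 3.0000.
Reference: AP of size 5 gives K = 9/5 ≈ 1.8000; a fully generic set of size 5 gives K ≈ 3.0000.

|A| = 5, |A + A| = 15, K = 15/5 = 3/1.


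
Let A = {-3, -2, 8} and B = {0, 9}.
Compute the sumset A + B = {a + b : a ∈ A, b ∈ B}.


A + B = {a + b : a ∈ A, b ∈ B}.
Enumerate all |A|·|B| = 3·2 = 6 pairs (a, b) and collect distinct sums.
a = -3: -3+0=-3, -3+9=6
a = -2: -2+0=-2, -2+9=7
a = 8: 8+0=8, 8+9=17
Collecting distinct sums: A + B = {-3, -2, 6, 7, 8, 17}
|A + B| = 6

A + B = {-3, -2, 6, 7, 8, 17}


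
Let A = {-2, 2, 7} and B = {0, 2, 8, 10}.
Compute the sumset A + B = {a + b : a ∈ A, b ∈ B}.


A + B = {a + b : a ∈ A, b ∈ B}.
Enumerate all |A|·|B| = 3·4 = 12 pairs (a, b) and collect distinct sums.
a = -2: -2+0=-2, -2+2=0, -2+8=6, -2+10=8
a = 2: 2+0=2, 2+2=4, 2+8=10, 2+10=12
a = 7: 7+0=7, 7+2=9, 7+8=15, 7+10=17
Collecting distinct sums: A + B = {-2, 0, 2, 4, 6, 7, 8, 9, 10, 12, 15, 17}
|A + B| = 12

A + B = {-2, 0, 2, 4, 6, 7, 8, 9, 10, 12, 15, 17}


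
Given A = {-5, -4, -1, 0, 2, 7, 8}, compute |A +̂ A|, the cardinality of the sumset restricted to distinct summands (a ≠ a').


Restricted sumset: A +̂ A = {a + a' : a ∈ A, a' ∈ A, a ≠ a'}.
Equivalently, take A + A and drop any sum 2a that is achievable ONLY as a + a for a ∈ A (i.e. sums representable only with equal summands).
Enumerate pairs (a, a') with a < a' (symmetric, so each unordered pair gives one sum; this covers all a ≠ a'):
  -5 + -4 = -9
  -5 + -1 = -6
  -5 + 0 = -5
  -5 + 2 = -3
  -5 + 7 = 2
  -5 + 8 = 3
  -4 + -1 = -5
  -4 + 0 = -4
  -4 + 2 = -2
  -4 + 7 = 3
  -4 + 8 = 4
  -1 + 0 = -1
  -1 + 2 = 1
  -1 + 7 = 6
  -1 + 8 = 7
  0 + 2 = 2
  0 + 7 = 7
  0 + 8 = 8
  2 + 7 = 9
  2 + 8 = 10
  7 + 8 = 15
Collected distinct sums: {-9, -6, -5, -4, -3, -2, -1, 1, 2, 3, 4, 6, 7, 8, 9, 10, 15}
|A +̂ A| = 17
(Reference bound: |A +̂ A| ≥ 2|A| - 3 for |A| ≥ 2, with |A| = 7 giving ≥ 11.)

|A +̂ A| = 17
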